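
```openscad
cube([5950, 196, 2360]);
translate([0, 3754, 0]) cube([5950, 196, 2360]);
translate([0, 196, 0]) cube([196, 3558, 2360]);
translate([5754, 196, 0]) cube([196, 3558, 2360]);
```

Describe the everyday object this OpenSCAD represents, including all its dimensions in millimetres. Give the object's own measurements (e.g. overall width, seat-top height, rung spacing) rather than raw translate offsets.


The wall frame of a small rectangular building: four walls, each 2360 mm tall and 196 mm thick, enclosing a footprint 5950 mm (x) by 3950 mm (y) outside-to-outside, with no floor or roof. The front and back walls (the −y and +y sides) span the full width; the two side walls fit between them.


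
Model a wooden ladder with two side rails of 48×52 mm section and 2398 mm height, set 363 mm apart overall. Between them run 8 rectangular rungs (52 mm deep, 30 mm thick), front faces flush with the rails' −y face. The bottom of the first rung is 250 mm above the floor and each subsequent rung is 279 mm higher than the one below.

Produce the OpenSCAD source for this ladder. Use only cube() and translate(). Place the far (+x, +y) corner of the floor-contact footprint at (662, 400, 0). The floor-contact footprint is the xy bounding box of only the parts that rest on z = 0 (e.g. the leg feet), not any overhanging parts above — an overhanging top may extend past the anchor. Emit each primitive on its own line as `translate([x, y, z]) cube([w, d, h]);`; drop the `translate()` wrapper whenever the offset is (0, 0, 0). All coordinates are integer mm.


translate([299, 348, 0]) cube([48, 52, 2398]);
translate([614, 348, 0]) cube([48, 52, 2398]);
translate([347, 348, 250]) cube([267, 52, 30]);
translate([347, 348, 529]) cube([267, 52, 30]);
translate([347, 348, 808]) cube([267, 52, 30]);
translate([347, 348, 1087]) cube([267, 52, 30]);
translate([347, 348, 1366]) cube([267, 52, 30]);
translate([347, 348, 1645]) cube([267, 52, 30]);
translate([347, 348, 1924]) cube([267, 52, 30]);
translate([347, 348, 2203]) cube([267, 52, 30]);


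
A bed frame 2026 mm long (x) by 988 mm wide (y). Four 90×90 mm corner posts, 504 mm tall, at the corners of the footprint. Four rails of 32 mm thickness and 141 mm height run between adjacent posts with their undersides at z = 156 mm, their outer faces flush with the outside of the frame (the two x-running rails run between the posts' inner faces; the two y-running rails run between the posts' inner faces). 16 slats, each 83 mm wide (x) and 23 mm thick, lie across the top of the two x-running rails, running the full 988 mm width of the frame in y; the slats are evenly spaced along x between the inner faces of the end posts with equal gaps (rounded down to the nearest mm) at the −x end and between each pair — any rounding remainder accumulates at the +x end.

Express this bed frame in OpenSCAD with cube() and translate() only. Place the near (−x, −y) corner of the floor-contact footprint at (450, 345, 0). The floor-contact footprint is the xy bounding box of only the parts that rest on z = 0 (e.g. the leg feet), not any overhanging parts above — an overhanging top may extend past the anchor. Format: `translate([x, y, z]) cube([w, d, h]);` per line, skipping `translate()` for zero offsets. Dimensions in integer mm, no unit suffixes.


translate([450, 345, 0]) cube([90, 90, 504]);
translate([450, 1243, 0]) cube([90, 90, 504]);
translate([2386, 345, 0]) cube([90, 90, 504]);
translate([2386, 1243, 0]) cube([90, 90, 504]);
translate([540, 345, 156]) cube([1846, 32, 141]);
translate([540, 1301, 156]) cube([1846, 32, 141]);
translate([450, 435, 156]) cube([32, 808, 141]);
translate([2444, 435, 156]) cube([32, 808, 141]);
translate([570, 345, 297]) cube([83, 988, 23]);
translate([683, 345, 297]) cube([83, 988, 23]);
translate([796, 345, 297]) cube([83, 988, 23]);
translate([909, 345, 297]) cube([83, 988, 23]);
translate([1022, 345, 297]) cube([83, 988, 23]);
translate([1135, 345, 297]) cube([83, 988, 23]);
translate([1248, 345, 297]) cube([83, 988, 23]);
translate([1361, 345, 297]) cube([83, 988, 23]);
translate([1474, 345, 297]) cube([83, 988, 23]);
translate([1587, 345, 297]) cube([83, 988, 23]);
translate([1700, 345, 297]) cube([83, 988, 23]);
translate([1813, 345, 297]) cube([83, 988, 23]);
translate([1926, 345, 297]) cube([83, 988, 23]);
translate([2039, 345, 297]) cube([83, 988, 23]);
translate([2152, 345, 297]) cube([83, 988, 23]);
translate([2265, 345, 297]) cube([83, 988, 23]);


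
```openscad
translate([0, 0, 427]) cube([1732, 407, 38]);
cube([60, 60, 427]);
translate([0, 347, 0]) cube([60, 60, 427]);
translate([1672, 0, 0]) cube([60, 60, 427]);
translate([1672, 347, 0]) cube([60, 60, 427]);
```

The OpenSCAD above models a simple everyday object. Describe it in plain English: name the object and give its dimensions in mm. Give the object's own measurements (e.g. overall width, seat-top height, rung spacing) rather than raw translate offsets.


A bench: a 1732×407 mm seat slab, 38 mm thick, top at z = 465 mm, on four 60×60 mm square legs flush with the seat corners and standing on z = 0.


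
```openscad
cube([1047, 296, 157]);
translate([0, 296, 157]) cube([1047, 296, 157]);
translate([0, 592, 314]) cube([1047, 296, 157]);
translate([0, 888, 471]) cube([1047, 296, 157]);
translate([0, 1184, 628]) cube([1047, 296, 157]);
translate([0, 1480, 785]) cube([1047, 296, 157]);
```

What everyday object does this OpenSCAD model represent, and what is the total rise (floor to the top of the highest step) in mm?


A staircase. The total rise is 942 mm.

6 identical blocks, each offset up and back from the previous — a staircase. Each step is 157 mm tall and there are 6 of them, so the total rise is 6 × 157 = 942 mm.


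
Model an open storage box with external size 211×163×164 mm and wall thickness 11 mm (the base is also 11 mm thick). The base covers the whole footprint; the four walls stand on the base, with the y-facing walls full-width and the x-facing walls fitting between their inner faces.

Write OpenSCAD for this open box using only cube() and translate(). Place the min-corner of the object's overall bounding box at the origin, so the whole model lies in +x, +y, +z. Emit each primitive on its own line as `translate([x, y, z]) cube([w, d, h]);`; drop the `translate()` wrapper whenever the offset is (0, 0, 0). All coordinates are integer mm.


cube([211, 163, 11]);
translate([0, 0, 11]) cube([211, 11, 153]);
translate([0, 152, 11]) cube([211, 11, 153]);
translate([0, 11, 11]) cube([11, 141, 153]);
translate([200, 11, 11]) cube([11, 141, 153]);


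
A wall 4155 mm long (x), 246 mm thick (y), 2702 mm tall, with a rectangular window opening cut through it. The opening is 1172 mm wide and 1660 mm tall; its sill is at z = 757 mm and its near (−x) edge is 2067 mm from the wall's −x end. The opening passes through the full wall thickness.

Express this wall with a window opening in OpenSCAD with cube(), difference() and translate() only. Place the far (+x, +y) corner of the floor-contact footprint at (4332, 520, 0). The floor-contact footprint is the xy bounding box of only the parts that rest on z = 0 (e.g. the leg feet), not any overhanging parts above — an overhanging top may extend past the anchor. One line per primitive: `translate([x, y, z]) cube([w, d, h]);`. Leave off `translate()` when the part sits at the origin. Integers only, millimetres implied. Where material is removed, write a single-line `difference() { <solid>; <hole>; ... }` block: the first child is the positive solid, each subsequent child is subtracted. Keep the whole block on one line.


difference() { translate([177, 274, 0]) cube([4155, 246, 2702]); translate([2244, 274, 757]) cube([1172, 246, 1660]); }


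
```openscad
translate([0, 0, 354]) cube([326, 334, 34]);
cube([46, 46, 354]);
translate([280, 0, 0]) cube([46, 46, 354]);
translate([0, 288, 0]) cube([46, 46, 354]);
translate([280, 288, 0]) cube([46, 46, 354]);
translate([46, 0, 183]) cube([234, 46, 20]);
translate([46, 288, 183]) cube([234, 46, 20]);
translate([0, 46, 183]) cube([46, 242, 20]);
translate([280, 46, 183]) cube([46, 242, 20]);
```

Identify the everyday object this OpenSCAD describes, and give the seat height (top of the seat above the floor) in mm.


A stool. The seat height is 388 mm.

A 326×334×34 slab at z = 354 on four corner posts — a stool. The seat top is 354 + 34 = 388 mm.


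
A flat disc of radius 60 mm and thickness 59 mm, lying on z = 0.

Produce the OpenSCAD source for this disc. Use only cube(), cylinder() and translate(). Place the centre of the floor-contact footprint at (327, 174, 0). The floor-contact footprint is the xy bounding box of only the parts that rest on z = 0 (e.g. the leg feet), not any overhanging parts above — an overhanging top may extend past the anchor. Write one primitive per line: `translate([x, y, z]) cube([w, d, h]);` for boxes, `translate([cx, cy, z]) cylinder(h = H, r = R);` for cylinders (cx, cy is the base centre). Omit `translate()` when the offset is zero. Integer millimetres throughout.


translate([327, 174, 0]) cylinder(h = 59, r = 60);


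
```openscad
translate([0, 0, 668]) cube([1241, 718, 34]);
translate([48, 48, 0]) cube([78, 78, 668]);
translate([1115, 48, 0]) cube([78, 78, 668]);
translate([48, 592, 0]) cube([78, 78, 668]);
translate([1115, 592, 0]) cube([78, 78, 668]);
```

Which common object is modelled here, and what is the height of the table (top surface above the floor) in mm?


A table. The table height is 702 mm.

A 1241×718×34 slab sits at z = 668 on four 78 mm square posts — a table. The top surface is at 668 + 34 = 702 mm.


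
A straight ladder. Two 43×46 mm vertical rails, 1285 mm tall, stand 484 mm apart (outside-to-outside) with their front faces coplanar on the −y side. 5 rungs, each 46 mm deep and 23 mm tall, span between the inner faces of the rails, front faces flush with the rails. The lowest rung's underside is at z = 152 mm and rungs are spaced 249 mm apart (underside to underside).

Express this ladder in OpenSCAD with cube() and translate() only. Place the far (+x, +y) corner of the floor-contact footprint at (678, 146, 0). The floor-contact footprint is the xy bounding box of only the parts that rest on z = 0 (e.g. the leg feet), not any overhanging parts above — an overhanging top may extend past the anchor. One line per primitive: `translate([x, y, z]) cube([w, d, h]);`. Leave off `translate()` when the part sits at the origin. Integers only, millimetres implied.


// rung span = 484 - 2*43 = 398
// rung[k] z = 152 + k*249
translate([194, 100, 0]) cube([43, 46, 1285]);
translate([635, 100, 0]) cube([43, 46, 1285]);
translate([237, 100, 152]) cube([398, 46, 23]);
translate([237, 100, 401]) cube([398, 46, 23]);
translate([237, 100, 650]) cube([398, 46, 23]);
translate([237, 100, 899]) cube([398, 46, 23]);
translate([237, 100, 1148]) cube([398, 46, 23]);


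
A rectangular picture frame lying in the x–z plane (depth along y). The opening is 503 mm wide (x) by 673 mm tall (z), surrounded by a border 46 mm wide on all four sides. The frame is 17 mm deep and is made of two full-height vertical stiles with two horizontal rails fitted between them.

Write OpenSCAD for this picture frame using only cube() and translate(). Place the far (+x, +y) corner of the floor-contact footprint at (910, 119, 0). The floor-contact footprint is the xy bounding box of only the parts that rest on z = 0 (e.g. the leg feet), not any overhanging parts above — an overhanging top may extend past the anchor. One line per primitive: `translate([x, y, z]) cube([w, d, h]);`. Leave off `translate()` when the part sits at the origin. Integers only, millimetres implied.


translate([315, 102, 0]) cube([46, 17, 765]);
translate([864, 102, 0]) cube([46, 17, 765]);
translate([361, 102, 0]) cube([503, 17, 46]);
translate([361, 102, 719]) cube([503, 17, 46]);


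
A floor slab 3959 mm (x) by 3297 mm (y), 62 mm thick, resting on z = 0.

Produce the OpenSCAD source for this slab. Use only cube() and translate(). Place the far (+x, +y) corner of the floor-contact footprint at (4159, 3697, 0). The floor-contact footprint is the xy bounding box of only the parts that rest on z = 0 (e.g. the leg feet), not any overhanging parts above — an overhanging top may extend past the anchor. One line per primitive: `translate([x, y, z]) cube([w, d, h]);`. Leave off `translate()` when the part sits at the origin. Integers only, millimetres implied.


translate([200, 400, 0]) cube([3959, 3297, 62]);


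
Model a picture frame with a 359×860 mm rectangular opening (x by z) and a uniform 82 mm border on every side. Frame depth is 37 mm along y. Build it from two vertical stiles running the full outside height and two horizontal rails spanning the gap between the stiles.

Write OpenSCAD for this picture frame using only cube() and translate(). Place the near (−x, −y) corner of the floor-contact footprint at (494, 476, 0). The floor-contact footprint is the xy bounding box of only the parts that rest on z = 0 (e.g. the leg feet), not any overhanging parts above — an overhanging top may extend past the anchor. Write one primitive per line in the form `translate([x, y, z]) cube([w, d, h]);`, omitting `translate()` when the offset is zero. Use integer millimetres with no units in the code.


translate([494, 476, 0]) cube([82, 37, 1024]);
translate([935, 476, 0]) cube([82, 37, 1024]);
translate([576, 476, 0]) cube([359, 37, 82]);
translate([576, 476, 942]) cube([359, 37, 82]);


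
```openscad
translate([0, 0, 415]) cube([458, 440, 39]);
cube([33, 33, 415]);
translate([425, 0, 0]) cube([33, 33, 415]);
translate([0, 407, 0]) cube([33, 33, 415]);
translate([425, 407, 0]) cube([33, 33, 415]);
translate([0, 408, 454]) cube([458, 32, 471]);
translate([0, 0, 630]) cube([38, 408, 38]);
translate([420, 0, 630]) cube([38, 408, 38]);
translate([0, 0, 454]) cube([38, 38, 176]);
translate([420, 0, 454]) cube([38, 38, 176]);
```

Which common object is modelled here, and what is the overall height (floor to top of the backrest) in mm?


A chair. The overall height is 925 mm.

A slab on four corner posts with a tall panel at the back — a chair. The seat slab sits at z = 415 with thickness 39, and the 471 mm backrest starts at the seat top, so the overall height is 415 + 39 + 471 = 925 mm.


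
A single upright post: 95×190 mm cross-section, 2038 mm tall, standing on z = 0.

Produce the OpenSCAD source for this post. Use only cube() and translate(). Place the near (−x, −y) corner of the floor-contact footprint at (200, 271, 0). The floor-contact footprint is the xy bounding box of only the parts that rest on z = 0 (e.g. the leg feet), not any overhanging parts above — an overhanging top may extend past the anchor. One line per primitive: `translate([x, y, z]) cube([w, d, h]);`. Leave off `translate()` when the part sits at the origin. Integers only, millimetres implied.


translate([200, 271, 0]) cube([95, 190, 2038]);


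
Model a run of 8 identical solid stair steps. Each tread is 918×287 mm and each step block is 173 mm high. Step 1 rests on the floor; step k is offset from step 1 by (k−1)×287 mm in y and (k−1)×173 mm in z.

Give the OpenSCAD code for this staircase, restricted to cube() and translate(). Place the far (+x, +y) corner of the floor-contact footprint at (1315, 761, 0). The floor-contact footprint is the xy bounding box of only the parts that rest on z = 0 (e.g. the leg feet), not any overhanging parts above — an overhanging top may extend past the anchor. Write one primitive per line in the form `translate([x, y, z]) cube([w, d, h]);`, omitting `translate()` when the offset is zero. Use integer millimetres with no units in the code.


translate([397, 474, 0]) cube([918, 287, 173]);
translate([397, 761, 173]) cube([918, 287, 173]);
translate([397, 1048, 346]) cube([918, 287, 173]);
translate([397, 1335, 519]) cube([918, 287, 173]);
translate([397, 1622, 692]) cube([918, 287, 173]);
translate([397, 1909, 865]) cube([918, 287, 173]);
translate([397, 2196, 1038]) cube([918, 287, 173]);
translate([397, 2483, 1211]) cube([918, 287, 173]);


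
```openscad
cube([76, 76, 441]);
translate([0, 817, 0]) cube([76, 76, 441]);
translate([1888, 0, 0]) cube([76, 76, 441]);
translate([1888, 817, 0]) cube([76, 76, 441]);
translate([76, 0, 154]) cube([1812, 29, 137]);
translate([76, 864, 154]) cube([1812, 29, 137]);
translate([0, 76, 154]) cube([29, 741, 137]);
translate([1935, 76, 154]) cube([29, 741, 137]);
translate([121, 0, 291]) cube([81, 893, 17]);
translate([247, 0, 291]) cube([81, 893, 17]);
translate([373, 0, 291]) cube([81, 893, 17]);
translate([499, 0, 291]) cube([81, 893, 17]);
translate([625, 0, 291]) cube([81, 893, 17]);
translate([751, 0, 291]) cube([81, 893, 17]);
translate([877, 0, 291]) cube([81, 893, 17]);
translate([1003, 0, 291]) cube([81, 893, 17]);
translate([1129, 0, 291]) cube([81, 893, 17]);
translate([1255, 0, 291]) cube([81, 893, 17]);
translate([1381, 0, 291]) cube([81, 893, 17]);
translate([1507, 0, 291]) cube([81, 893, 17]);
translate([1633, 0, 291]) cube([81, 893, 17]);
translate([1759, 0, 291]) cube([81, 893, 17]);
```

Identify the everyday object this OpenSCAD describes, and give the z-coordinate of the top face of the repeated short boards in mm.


A bed frame. The slat-top height is 308 mm.

Four posts, four rails, and a row of slats — a bed frame. Slats sit on the rails at z = 154 + 137 = 291; with slat thickness 17, the top is 308 mm.


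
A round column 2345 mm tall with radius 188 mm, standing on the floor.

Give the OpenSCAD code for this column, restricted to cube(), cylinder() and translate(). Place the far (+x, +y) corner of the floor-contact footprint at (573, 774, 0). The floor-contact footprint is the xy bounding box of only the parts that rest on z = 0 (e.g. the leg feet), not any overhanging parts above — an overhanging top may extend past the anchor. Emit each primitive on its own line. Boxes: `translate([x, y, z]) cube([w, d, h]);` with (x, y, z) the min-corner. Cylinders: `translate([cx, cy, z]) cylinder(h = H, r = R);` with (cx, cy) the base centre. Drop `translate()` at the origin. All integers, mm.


translate([385, 586, 0]) cylinder(h = 2345, r = 188);


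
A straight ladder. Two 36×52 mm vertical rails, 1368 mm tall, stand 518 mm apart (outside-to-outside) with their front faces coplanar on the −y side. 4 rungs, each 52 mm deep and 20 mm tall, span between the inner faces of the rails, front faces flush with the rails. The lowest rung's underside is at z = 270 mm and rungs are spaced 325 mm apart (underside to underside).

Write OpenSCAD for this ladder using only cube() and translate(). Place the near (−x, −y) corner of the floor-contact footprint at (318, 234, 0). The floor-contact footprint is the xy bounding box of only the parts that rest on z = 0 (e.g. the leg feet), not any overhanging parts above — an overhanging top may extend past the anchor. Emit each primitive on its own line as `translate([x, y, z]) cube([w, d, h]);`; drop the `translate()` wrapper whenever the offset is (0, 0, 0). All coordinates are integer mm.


translate([318, 234, 0]) cube([36, 52, 1368]);
translate([800, 234, 0]) cube([36, 52, 1368]);
translate([354, 234, 270]) cube([446, 52, 20]);
translate([354, 234, 595]) cube([446, 52, 20]);
translate([354, 234, 920]) cube([446, 52, 20]);
translate([354, 234, 1245]) cube([446, 52, 20]);


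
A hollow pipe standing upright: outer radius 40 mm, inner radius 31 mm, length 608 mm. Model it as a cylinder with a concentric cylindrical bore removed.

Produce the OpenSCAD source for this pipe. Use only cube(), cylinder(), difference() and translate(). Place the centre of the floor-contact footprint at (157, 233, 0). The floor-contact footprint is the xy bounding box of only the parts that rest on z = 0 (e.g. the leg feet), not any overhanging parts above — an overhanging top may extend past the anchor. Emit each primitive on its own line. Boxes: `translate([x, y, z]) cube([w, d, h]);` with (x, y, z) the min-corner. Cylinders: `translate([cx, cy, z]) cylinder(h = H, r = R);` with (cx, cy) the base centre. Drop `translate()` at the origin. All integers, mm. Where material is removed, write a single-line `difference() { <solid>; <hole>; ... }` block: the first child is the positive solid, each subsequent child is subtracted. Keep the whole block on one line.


difference() { translate([157, 233, 0]) cylinder(h = 608, r = 40); translate([157, 233, 0]) cylinder(h = 608, r = 31); }


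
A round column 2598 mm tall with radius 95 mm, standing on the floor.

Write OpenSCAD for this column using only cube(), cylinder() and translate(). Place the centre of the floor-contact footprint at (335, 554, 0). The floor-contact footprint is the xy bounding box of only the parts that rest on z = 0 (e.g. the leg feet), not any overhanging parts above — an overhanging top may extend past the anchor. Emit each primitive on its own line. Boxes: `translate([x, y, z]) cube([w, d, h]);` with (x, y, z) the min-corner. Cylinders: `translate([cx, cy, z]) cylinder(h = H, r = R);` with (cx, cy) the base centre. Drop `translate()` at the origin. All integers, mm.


translate([335, 554, 0]) cylinder(h = 2598, r = 95);


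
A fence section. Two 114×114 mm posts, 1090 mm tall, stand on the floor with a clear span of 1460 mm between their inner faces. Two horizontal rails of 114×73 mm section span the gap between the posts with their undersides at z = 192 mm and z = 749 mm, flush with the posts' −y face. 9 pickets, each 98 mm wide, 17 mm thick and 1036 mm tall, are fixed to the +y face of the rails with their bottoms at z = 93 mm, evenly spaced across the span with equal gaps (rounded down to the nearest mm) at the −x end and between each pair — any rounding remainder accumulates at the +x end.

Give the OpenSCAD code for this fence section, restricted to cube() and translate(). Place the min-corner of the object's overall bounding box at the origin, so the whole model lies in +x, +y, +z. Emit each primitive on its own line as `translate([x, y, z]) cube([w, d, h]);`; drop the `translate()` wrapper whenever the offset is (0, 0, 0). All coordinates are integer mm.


cube([114, 114, 1090]);
translate([1574, 0, 0]) cube([114, 114, 1090]);
translate([114, 0, 192]) cube([1460, 114, 73]);
translate([114, 0, 749]) cube([1460, 114, 73]);
translate([171, 114, 93]) cube([98, 17, 1036]);
translate([326, 114, 93]) cube([98, 17, 1036]);
translate([481, 114, 93]) cube([98, 17, 1036]);
translate([636, 114, 93]) cube([98, 17, 1036]);
translate([791, 114, 93]) cube([98, 17, 1036]);
translate([946, 114, 93]) cube([98, 17, 1036]);
translate([1101, 114, 93]) cube([98, 17, 1036]);
translate([1256, 114, 93]) cube([98, 17, 1036]);
translate([1411, 114, 93]) cube([98, 17, 1036]);


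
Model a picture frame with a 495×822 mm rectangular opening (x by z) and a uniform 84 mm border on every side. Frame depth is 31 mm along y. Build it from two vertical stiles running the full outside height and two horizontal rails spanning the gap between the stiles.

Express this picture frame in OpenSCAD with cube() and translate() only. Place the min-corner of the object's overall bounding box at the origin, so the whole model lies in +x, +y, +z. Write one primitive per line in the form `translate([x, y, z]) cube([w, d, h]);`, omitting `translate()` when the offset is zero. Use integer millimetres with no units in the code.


cube([84, 31, 990]);
translate([579, 0, 0]) cube([84, 31, 990]);
translate([84, 0, 0]) cube([495, 31, 84]);
translate([84, 0, 906]) cube([495, 31, 84]);


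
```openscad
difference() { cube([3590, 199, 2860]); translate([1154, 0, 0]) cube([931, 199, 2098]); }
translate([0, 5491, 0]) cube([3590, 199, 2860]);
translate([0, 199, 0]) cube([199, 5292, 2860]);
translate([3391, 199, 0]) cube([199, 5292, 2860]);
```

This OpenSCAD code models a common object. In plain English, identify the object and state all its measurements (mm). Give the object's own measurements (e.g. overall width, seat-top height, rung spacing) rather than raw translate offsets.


A single room: four walls, each 2860 mm tall and 199 mm thick, enclosing an outside footprint 3590×5690 mm (x × y), no floor or roof. The front and back walls (−y and +y sides) run the full x-width; the side walls fit between their inner faces. A door opening 931 mm wide and 2098 mm tall is cut through the front wall from the floor up, its −x edge 1154 mm from the wall's −x end.


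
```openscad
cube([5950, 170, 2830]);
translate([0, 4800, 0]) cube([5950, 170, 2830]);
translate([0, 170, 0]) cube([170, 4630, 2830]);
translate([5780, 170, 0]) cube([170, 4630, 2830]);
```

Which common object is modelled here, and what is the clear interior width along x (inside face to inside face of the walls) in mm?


A house (or room) frame. The interior width is 5610 mm.

Four 2830 mm walls enclosing a rectangle with no floor or roof — a room or house frame. Outside width is 5950 mm and wall thickness is 170 mm, so the interior width is 5950 − 2 × 170 = 5610 mm.


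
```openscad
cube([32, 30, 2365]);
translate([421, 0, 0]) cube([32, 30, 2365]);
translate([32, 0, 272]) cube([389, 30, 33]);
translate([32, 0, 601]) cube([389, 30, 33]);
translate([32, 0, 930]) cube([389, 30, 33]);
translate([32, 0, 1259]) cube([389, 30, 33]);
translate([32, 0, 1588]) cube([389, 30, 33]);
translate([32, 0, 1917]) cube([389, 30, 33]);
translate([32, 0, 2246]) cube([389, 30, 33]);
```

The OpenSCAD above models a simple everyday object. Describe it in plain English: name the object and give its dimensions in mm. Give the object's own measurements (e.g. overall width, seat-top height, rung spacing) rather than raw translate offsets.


A straight ladder. Two 32×30 mm vertical rails, 2365 mm tall, stand 453 mm apart (outside-to-outside) with their front faces coplanar on the −y side. 7 rungs, each 30 mm deep and 33 mm tall, span between the inner faces of the rails, front faces flush with the rails. The lowest rung's underside is at z = 272 mm and rungs are spaced 329 mm apart (underside to underside).


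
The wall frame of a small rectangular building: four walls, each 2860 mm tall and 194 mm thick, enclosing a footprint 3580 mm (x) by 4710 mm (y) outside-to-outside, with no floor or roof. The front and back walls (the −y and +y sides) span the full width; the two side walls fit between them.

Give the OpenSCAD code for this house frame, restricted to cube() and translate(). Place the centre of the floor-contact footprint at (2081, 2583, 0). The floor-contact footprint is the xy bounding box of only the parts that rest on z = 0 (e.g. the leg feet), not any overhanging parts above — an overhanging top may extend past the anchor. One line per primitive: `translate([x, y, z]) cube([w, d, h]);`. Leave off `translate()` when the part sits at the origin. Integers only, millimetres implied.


translate([291, 228, 0]) cube([3580, 194, 2860]);
translate([291, 4744, 0]) cube([3580, 194, 2860]);
translate([291, 422, 0]) cube([194, 4322, 2860]);
translate([3677, 422, 0]) cube([194, 4322, 2860]);


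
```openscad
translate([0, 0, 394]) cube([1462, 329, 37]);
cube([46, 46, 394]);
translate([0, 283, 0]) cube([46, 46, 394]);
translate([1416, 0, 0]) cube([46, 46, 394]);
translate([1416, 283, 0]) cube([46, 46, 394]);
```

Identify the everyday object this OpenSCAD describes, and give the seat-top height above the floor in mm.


A bench. The seat-top height is 431 mm.

A long slab on four corner posts — a bench. The slab sits at z = 394 with thickness 37, so the top is 394 + 37 = 431 mm.


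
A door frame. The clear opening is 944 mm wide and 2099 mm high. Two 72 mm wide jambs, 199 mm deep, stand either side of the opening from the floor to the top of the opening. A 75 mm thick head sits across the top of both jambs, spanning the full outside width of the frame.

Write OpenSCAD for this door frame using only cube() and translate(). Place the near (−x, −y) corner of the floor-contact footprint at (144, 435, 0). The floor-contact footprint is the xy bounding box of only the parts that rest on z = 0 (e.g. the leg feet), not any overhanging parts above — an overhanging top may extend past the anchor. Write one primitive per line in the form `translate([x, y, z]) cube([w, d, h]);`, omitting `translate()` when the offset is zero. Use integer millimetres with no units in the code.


translate([144, 435, 0]) cube([72, 199, 2099]);
translate([1160, 435, 0]) cube([72, 199, 2099]);
translate([144, 435, 2099]) cube([1088, 199, 75]);


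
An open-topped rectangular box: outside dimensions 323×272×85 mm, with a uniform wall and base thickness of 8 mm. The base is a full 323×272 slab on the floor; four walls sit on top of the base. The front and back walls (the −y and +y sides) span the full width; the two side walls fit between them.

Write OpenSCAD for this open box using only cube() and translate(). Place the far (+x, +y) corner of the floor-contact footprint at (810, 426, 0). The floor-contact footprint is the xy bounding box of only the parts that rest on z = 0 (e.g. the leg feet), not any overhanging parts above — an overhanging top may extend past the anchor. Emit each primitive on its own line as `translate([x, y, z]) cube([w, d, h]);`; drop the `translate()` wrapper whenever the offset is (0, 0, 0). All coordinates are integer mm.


translate([487, 154, 0]) cube([323, 272, 8]);
translate([487, 154, 8]) cube([323, 8, 77]);
translate([487, 418, 8]) cube([323, 8, 77]);
translate([487, 162, 8]) cube([8, 256, 77]);
translate([802, 162, 8]) cube([8, 256, 77]);


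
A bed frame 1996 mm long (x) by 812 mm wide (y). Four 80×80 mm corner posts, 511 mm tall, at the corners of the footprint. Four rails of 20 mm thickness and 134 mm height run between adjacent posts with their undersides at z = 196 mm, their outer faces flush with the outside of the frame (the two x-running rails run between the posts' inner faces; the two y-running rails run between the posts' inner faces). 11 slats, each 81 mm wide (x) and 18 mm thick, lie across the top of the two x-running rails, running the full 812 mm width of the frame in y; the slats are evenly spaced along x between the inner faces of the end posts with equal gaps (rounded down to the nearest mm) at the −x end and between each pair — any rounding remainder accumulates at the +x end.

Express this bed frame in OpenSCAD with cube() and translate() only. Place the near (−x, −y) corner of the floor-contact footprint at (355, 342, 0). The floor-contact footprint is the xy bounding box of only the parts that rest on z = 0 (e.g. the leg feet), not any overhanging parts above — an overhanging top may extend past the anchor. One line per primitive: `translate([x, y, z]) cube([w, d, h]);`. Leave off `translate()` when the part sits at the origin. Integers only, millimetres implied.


translate([355, 342, 0]) cube([80, 80, 511]);
translate([355, 1074, 0]) cube([80, 80, 511]);
translate([2271, 342, 0]) cube([80, 80, 511]);
translate([2271, 1074, 0]) cube([80, 80, 511]);
translate([435, 342, 196]) cube([1836, 20, 134]);
translate([435, 1134, 196]) cube([1836, 20, 134]);
translate([355, 422, 196]) cube([20, 652, 134]);
translate([2331, 422, 196]) cube([20, 652, 134]);
translate([513, 342, 330]) cube([81, 812, 18]);
translate([672, 342, 330]) cube([81, 812, 18]);
translate([831, 342, 330]) cube([81, 812, 18]);
translate([990, 342, 330]) cube([81, 812, 18]);
translate([1149, 342, 330]) cube([81, 812, 18]);
translate([1308, 342, 330]) cube([81, 812, 18]);
translate([1467, 342, 330]) cube([81, 812, 18]);
translate([1626, 342, 330]) cube([81, 812, 18]);
translate([1785, 342, 330]) cube([81, 812, 18]);
translate([1944, 342, 330]) cube([81, 812, 18]);
translate([2103, 342, 330]) cube([81, 812, 18]);


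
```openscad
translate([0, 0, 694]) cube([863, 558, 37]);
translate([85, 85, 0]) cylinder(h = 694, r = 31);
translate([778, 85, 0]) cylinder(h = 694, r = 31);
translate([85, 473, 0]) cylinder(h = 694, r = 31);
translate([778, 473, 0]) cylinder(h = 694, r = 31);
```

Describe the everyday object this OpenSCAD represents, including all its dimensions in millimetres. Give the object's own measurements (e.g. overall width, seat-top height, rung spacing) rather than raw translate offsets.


A rectangular dining table. The top is 863×558×37 mm with its upper surface at z = 731 mm. It stands on four round legs of 62 mm diameter, each leg's bounding box inset 54 mm from the nearest pair of top edges, running from the floor to the underside of the top.


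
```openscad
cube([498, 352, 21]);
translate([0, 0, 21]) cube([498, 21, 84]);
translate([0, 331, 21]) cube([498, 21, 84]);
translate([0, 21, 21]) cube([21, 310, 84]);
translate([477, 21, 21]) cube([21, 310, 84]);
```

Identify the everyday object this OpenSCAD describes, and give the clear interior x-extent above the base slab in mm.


An open box. The internal width is 456 mm.

A 498×352 base slab with four walls standing on it — an open box. The base is 498 mm wide and the walls are 21 mm thick, so the internal width is 498 − 2 × 21 = 456 mm.


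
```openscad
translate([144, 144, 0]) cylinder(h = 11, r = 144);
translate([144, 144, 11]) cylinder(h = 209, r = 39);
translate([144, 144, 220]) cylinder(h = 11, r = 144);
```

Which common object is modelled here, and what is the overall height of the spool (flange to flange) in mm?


A spool. The overall height is 231 mm.

Three coaxial cylinders, large–small–large — a spool. Two 11 mm flanges and a 209 mm core give 11 + 209 + 11 = 231 mm.


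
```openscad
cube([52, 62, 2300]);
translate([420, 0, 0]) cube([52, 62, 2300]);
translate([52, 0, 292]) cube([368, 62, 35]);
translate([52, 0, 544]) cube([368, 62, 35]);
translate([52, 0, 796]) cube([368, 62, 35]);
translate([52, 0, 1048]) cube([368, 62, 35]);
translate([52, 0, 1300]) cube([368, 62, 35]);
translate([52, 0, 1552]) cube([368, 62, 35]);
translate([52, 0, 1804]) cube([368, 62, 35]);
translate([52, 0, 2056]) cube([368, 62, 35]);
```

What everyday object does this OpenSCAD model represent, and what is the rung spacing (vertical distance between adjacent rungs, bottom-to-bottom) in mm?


A ladder. The rung spacing is 252 mm.

Two tall 52×62 posts with 8 short bars between them — a ladder. Adjacent rungs sit at z = 292 and z = 544, so the spacing is 544 − 292 = 252 mm.


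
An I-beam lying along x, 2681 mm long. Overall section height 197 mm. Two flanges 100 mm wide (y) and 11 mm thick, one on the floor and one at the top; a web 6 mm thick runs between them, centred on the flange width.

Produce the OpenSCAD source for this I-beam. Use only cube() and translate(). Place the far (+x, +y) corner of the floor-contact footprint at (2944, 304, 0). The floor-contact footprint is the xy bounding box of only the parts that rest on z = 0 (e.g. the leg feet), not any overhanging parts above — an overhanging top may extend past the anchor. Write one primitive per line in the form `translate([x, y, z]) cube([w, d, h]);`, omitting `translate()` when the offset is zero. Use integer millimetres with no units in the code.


translate([263, 204, 0]) cube([2681, 100, 11]);
translate([263, 251, 11]) cube([2681, 6, 175]);
translate([263, 204, 186]) cube([2681, 100, 11]);


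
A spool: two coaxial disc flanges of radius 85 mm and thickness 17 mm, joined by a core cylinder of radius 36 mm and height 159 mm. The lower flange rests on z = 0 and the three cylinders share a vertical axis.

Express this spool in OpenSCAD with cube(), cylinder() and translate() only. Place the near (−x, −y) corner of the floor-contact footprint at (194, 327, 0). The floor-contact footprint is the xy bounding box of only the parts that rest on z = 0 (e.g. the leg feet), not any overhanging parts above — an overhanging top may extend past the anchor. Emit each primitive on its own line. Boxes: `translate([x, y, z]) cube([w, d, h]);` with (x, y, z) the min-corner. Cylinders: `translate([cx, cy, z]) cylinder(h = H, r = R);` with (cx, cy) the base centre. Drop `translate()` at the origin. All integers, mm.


translate([279, 412, 0]) cylinder(h = 17, r = 85);
translate([279, 412, 17]) cylinder(h = 159, r = 36);
translate([279, 412, 176]) cylinder(h = 17, r = 85);


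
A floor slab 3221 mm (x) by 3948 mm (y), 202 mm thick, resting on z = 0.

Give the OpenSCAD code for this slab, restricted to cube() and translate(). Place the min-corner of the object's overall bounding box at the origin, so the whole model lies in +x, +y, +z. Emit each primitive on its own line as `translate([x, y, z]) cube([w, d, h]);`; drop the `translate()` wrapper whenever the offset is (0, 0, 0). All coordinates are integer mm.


cube([3221, 3948, 202]);


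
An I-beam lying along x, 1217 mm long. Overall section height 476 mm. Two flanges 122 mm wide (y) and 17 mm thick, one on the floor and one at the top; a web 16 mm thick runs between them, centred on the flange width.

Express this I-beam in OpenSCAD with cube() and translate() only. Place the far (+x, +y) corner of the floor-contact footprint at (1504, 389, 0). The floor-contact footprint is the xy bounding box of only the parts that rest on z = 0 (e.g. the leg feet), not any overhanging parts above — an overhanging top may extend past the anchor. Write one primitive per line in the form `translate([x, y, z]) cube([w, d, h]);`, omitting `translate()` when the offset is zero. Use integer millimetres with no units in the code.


translate([287, 267, 0]) cube([1217, 122, 17]);
translate([287, 320, 17]) cube([1217, 16, 442]);
translate([287, 267, 459]) cube([1217, 122, 17]);


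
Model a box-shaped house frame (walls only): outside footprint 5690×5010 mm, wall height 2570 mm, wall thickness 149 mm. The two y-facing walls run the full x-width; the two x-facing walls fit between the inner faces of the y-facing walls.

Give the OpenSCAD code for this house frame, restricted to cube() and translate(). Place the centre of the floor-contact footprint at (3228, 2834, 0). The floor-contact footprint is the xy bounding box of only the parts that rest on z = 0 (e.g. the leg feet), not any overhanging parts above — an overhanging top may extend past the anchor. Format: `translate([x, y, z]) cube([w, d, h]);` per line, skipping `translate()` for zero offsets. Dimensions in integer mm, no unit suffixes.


translate([383, 329, 0]) cube([5690, 149, 2570]);
translate([383, 5190, 0]) cube([5690, 149, 2570]);
translate([383, 478, 0]) cube([149, 4712, 2570]);
translate([5924, 478, 0]) cube([149, 4712, 2570]);


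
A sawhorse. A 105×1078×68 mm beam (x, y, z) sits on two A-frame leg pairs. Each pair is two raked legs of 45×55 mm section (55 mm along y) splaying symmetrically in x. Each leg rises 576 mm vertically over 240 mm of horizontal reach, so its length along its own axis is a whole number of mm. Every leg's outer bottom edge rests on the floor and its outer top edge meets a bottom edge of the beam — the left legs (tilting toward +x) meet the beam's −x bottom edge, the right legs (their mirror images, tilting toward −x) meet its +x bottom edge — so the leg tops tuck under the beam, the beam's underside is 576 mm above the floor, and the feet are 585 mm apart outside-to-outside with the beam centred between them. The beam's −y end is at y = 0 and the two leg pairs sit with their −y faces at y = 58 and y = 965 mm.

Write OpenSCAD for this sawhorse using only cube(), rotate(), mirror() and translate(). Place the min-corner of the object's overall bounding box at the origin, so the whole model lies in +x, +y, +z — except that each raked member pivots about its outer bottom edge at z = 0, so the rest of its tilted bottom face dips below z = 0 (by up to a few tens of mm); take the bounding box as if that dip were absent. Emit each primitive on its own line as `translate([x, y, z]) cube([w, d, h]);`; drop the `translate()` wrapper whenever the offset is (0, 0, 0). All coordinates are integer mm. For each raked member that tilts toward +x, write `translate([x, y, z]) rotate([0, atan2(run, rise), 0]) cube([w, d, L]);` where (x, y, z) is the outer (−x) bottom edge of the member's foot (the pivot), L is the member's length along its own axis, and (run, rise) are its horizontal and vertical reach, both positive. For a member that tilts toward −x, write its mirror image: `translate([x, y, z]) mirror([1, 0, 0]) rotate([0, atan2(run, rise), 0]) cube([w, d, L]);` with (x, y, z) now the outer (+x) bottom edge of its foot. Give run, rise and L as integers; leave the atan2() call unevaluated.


translate([240, 0, 576]) cube([105, 1078, 68]);
translate([0, 58, 0]) rotate([0, atan2(240, 576), 0]) cube([45, 55, 624]);
translate([585, 58, 0]) mirror([1, 0, 0]) rotate([0, atan2(240, 576), 0]) cube([45, 55, 624]);
translate([0, 965, 0]) rotate([0, atan2(240, 576), 0]) cube([45, 55, 624]);
translate([585, 965, 0]) mirror([1, 0, 0]) rotate([0, atan2(240, 576), 0]) cube([45, 55, 624]);
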